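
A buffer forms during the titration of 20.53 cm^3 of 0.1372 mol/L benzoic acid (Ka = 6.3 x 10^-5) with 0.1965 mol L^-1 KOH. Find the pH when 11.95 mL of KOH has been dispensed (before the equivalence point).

4.90

Initial n(C6H5COOH) = 0.1372 x 0.02053 = 0.002817 mol.
n(KOH) added = 0.1965 x 0.01195 = 0.002348 mol, converting that many moles of C6H5COOH to C6H5COO-.
Remaining n(C6H5COOH) = 0.0004685 mol; n(C6H5COO-) = 0.002348 mol.
By Henderson-Hasselbalch, pH = pKa + log([A^-]/[HA]) = 4.20 + log(0.002348/0.0004685) = 4.20 + (+0.70) = 4.90.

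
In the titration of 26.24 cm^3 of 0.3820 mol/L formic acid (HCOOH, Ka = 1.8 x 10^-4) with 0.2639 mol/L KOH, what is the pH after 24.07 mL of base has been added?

Initial n(HCOOH) = 0.3820 x 0.02624 = 0.01002 mol.
n(KOH) added = 0.2639 x 0.02407 = 0.006352 mol, converting that many moles of HCOOH to HCOO-.
Remaining n(HCOOH) = 0.003672 mol; n(HCOO-) = 0.006352 mol.
By Henderson-Hasselbalch, pH = pKa + log([A^-]/[HA]) = 3.74 + log(0.006352/0.003672) = 3.74 + (+0.24) = 3.98.

3.98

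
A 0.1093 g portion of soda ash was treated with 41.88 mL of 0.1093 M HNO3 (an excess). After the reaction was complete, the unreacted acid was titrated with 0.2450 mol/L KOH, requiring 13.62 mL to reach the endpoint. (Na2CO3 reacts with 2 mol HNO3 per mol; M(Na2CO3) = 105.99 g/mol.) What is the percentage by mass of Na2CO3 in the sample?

Total n(HNO3) added = 0.1093 x 0.04188 = 0.004577 mol.
n(KOH) used = 0.2450 x 0.01362 = 0.003337 mol, which equals the excess n(HNO3).
So n(HNO3) consumed by the sample = 0.004577 - 0.003337 = 0.001241 mol.
n(Na2CO3) = 0.001241 / 2 = 0.0006203 mol.
mass Na2CO3 = 0.0006203 x 105.99 = 0.06574 g, so %Na2CO3 = 0.06574/0.1093 x 100 = 60.2%.

60.2%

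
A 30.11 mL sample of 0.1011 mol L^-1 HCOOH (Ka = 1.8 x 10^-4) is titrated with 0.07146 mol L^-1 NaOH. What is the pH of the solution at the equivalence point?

8.18

n(HCOOH) = 0.1011 x 0.03011 = 0.003044 mol; V(NaOH) at equivalence = 0.003044/0.07146 = 0.04260 L.
At equivalence all the acid is converted to HCOO-; total volume = 0.03011 + 0.04260 = 0.07271 L, so [HCOO-] = 0.003044/0.07271 = 0.04187 M.
Kb = Kw/Ka = 1.0e-14 / 1.8 x 10^-4 = 5.56e-11.
[OH^-] = sqrt(Kb x [HCOO-]) = sqrt(5.56e-11 x 0.04187) = 1.53e-6 M.
pOH = 5.82, so pH = 14.00 - 5.82 = 8.18.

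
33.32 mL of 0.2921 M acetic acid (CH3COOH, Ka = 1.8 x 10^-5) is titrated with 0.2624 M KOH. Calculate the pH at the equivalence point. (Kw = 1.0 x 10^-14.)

n(CH3COOH) = 0.2921 x 0.03332 = 0.009733 mol; V(KOH) at equivalence = 0.009733/0.2624 = 0.03709 L.
At equivalence all the acid is converted to CH3COO-; total volume = 0.03332 + 0.03709 = 0.07041 L, so [CH3COO-] = 0.009733/0.07041 = 0.1382 M.
Kb = Kw/Ka = 1.0e-14 / 1.8 x 10^-5 = 5.56e-10.
[OH^-] = sqrt(Kb x [CH3COO-]) = sqrt(5.56e-10 x 0.1382) = 8.76e-6 M.
pOH = 5.06, so pH = 14.00 - 5.06 = 8.94.

8.94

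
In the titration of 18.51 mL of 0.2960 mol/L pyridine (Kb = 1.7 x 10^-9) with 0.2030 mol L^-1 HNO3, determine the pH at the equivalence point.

3.07

n(C5H5N) = 0.2960 x 0.01851 = 0.005479 mol; V(HNO3) at equivalence = 0.005479/0.2030 = 0.02699 L.
At equivalence the base is fully converted to C5H5NH+; total volume = 0.04550 L, so [C5H5NH+] = 0.005479/0.04550 = 0.1204 M.
Ka(C5H5NH+) = Kw/Kb = 1.0e-14 / 1.7 x 10^-9 = 5.88e-6.
[H^+] = sqrt(Ka x [C5H5NH+]) = sqrt(5.88e-6 x 0.1204) = 0.000842 M.
pH = -log(0.000842) = 3.07.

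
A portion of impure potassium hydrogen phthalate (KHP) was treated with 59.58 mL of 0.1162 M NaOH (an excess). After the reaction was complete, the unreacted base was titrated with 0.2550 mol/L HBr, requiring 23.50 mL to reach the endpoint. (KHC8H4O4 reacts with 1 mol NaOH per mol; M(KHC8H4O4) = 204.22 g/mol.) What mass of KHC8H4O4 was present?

0.190 g

Total n(NaOH) added = 0.1162 x 0.05958 = 0.006923 mol.
n(HBr) used = 0.2550 x 0.02350 = 0.005992 mol, which equals the excess n(NaOH).
So n(NaOH) consumed by the sample = 0.006923 - 0.005992 = 0.0009307 mol.
n(KHC8H4O4) = 0.0009307 / 1 = 0.0009307 mol.
mass = 0.0009307 mol x 204.22 g/mol = 0.190 g.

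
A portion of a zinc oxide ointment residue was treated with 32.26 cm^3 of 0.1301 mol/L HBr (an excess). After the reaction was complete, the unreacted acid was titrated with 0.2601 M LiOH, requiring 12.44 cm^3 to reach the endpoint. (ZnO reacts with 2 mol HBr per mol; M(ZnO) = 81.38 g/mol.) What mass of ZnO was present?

Total n(HBr) added = 0.1301 x 0.03226 = 0.004197 mol.
n(LiOH) used = 0.2601 x 0.01244 = 0.003236 mol, which equals the excess n(HBr).
So n(HBr) consumed by the sample = 0.004197 - 0.003236 = 0.0009614 mol.
n(ZnO) = 0.0009614 / 2 = 0.0004807 mol.
mass = 0.0004807 mol x 81.38 g/mol = 0.0391 g.

0.0391 g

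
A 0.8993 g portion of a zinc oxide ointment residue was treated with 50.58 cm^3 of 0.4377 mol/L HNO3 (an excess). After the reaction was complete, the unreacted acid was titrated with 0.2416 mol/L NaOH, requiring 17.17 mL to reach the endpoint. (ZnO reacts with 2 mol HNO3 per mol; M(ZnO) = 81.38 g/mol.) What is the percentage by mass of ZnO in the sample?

81.4%

Total n(HNO3) added = 0.4377 x 0.05058 = 0.02214 mol.
n(NaOH) used = 0.2416 x 0.01717 = 0.004148 mol, which equals the excess n(HNO3).
So n(HNO3) consumed by the sample = 0.02214 - 0.004148 = 0.01799 mol.
n(ZnO) = 0.01799 / 2 = 0.008995 mol.
mass ZnO = 0.008995 x 81.38 = 0.7320 g, so %ZnO = 0.7320/0.8993 x 100 = 81.4%.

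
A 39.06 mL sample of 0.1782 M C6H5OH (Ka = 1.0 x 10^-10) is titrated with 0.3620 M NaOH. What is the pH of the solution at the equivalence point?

n(C6H5OH) = 0.1782 x 0.03906 = 0.006960 mol; V(NaOH) at equivalence = 0.006960/0.3620 = 0.01923 L.
At equivalence all the acid is converted to C6H5O-; total volume = 0.03906 + 0.01923 = 0.05829 L, so [C6H5O-] = 0.006960/0.05829 = 0.1194 M.
Kb = Kw/Ka = 1.0e-14 / 1.0 x 10^-10 = 0.000100.
[OH^-] = sqrt(Kb x [C6H5O-]) = sqrt(0.000100 x 0.1194) = 0.00346 M.
pOH = 2.46, so pH = 14.00 - 2.46 = 11.54.

11.54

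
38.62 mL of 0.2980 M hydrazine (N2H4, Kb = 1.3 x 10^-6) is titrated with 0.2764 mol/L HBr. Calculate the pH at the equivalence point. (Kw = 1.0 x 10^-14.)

n(N2H4) = 0.2980 x 0.03862 = 0.01151 mol; V(HBr) at equivalence = 0.01151/0.2764 = 0.04164 L.
At equivalence the base is fully converted to N2H5+; total volume = 0.08026 L, so [N2H5+] = 0.01151/0.08026 = 0.1434 M.
Ka(N2H5+) = Kw/Kb = 1.0e-14 / 1.3 x 10^-6 = 7.69e-9.
[H^+] = sqrt(Ka x [N2H5+]) = sqrt(7.69e-9 x 0.1434) = 3.32e-5 M.
pH = -log(3.32e-5) = 4.48.

4.48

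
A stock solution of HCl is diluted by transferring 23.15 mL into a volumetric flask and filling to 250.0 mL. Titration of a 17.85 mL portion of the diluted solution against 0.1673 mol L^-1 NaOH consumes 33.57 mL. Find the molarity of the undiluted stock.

n(NaOH) = 0.1673 x 0.03357 = 0.005616 mol.
n(HCl) in the aliquot = 0.005616 mol.
[diluted HCl] = 0.005616 / 0.01785 = 0.3146 M.
Dilution factor = 250.0/23.15 = 10.80, so [stock] = 0.3146 x 10.80 = 3.40 M.

3.40 M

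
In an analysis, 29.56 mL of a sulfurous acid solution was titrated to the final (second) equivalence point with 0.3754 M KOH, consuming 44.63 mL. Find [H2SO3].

n(KOH) = 0.3754 x 0.04463 = 0.01675 mol.
At the final (second) equivalence point, 2 mol OH^- react per mol H2SO3, so n(H2SO3) = 0.01675 / 2 = 0.008377 mol.
[H2SO3] = 0.008377 / 0.02956 L = 0.283 M.

0.283 M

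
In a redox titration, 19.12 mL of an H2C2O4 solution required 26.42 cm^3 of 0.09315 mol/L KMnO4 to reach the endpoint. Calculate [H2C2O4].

0.322 M

n(KMnO4) = 0.09315 x 0.02642 = 0.002461 mol.
From the balanced equation, 2 mol KMnO4 reacts with 5 mol H2C2O4, so n(H2C2O4) = 0.002461 x 5/2 = 0.006153 mol.
[H2C2O4] = 0.006153 / 0.01912 L = 0.322 M.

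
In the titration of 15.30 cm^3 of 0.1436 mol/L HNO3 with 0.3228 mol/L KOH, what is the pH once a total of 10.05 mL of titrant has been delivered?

n(acid) = 0.1436 x 0.01530 = 0.002197 mol; n(KOH) added = 0.3228 x 0.01005 = 0.003244 mol.
Base is in excess by 0.003244 - 0.002197 = 0.001047 mol in a total volume of 0.02535 L.
[OH^-] = 0.001047/0.02535 = 0.04130 M, so pOH = 1.38 and pH = 14.00 - 1.38 = 12.62.

12.62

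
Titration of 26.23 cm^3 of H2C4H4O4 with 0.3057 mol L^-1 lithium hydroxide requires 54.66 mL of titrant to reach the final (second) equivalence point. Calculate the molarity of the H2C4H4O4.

n(LiOH) = 0.3057 x 0.05466 = 0.01671 mol.
At the final (second) equivalence point, 2 mol OH^- react per mol H2C4H4O4, so n(H2C4H4O4) = 0.01671 / 2 = 0.008355 mol.
[H2C4H4O4] = 0.008355 / 0.02623 L = 0.319 M.

0.319 M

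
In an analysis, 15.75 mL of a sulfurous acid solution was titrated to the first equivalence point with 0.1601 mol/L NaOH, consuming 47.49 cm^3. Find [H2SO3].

0.483 M

n(NaOH) = 0.1601 x 0.04749 = 0.007603 mol.
At the first equivalence point, 1 mol OH^- react per mol H2SO3, so n(H2SO3) = 0.007603 / 1 = 0.007603 mol.
[H2SO3] = 0.007603 / 0.01575 L = 0.483 M.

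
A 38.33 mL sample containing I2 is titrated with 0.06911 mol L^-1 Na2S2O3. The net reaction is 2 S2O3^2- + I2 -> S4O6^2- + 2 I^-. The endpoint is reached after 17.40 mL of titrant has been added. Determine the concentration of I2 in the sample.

0.0157 M

n(Na2S2O3) = 0.06911 x 0.01740 = 0.001203 mol.
From the balanced equation, 2 mol Na2S2O3 reacts with 1 mol I2, so n(I2) = 0.001203 x 1/2 = 0.0006013 mol.
[I2] = 0.0006013 / 0.03833 L = 0.0157 M.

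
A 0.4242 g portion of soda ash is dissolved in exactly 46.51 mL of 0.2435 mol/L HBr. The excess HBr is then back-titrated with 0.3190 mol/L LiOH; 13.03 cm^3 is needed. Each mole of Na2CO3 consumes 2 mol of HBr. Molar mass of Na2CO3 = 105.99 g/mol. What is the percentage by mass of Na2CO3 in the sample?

Total n(HBr) added = 0.2435 x 0.04651 = 0.01133 mol.
n(LiOH) used = 0.3190 x 0.01303 = 0.004157 mol, which equals the excess n(HBr).
So n(HBr) consumed by the sample = 0.01133 - 0.004157 = 0.007169 mol.
n(Na2CO3) = 0.007169 / 2 = 0.003584 mol.
mass Na2CO3 = 0.003584 x 105.99 = 0.3799 g, so %Na2CO3 = 0.3799/0.4242 x 100 = 89.6%.

89.6%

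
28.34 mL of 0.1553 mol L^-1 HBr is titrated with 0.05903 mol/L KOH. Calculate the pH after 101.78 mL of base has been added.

12.09

n(acid) = 0.1553 x 0.02834 = 0.004401 mol; n(KOH) added = 0.05903 x 0.1018 = 0.006008 mol.
Base is in excess by 0.006008 - 0.004401 = 0.001607 mol in a total volume of 0.1301 L.
[OH^-] = 0.001607/0.1301 = 0.01235 M, so pOH = 1.91 and pH = 14.00 - 1.91 = 12.09.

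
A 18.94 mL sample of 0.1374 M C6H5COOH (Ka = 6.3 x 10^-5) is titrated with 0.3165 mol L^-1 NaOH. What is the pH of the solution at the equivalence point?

n(C6H5COOH) = 0.1374 x 0.01894 = 0.002602 mol; V(NaOH) at equivalence = 0.002602/0.3165 = 0.008222 L.
At equivalence all the acid is converted to C6H5COO-; total volume = 0.01894 + 0.008222 = 0.02716 L, so [C6H5COO-] = 0.002602/0.02716 = 0.09581 M.
Kb = Kw/Ka = 1.0e-14 / 6.3 x 10^-5 = 1.59e-10.
[OH^-] = sqrt(Kb x [C6H5COO-]) = sqrt(1.59e-10 x 0.09581) = 3.90e-6 M.
pOH = 5.41, so pH = 14.00 - 5.41 = 8.59.

8.59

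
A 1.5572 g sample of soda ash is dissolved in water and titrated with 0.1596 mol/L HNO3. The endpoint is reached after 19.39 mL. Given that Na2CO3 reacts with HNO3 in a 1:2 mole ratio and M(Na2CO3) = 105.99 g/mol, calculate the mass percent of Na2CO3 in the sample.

10.5%

n(HNO3) = 0.1596 x 0.01939 = 0.003095 mol.
n(Na2CO3) = 0.003095 / 2 = 0.001547 mol.
mass of Na2CO3 = 0.001547 x 105.99 = 0.1640 g.
% purity = 0.1640 / 1.5572 x 100 = 10.5%.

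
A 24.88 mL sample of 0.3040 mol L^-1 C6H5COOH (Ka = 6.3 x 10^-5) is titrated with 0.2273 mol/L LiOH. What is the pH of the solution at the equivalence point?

n(C6H5COOH) = 0.3040 x 0.02488 = 0.007564 mol; V(LiOH) at equivalence = 0.007564/0.2273 = 0.03328 L.
At equivalence all the acid is converted to C6H5COO-; total volume = 0.02488 + 0.03328 = 0.05816 L, so [C6H5COO-] = 0.007564/0.05816 = 0.1301 M.
Kb = Kw/Ka = 1.0e-14 / 6.3 x 10^-5 = 1.59e-10.
[OH^-] = sqrt(Kb x [C6H5COO-]) = sqrt(1.59e-10 x 0.1301) = 4.54e-6 M.
pOH = 5.34, so pH = 14.00 - 5.34 = 8.66.

8.66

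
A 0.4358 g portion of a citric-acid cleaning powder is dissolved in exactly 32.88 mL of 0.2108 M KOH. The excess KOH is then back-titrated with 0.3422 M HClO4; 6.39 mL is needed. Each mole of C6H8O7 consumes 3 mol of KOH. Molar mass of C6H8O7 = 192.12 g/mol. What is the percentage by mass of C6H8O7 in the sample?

69.7%

Total n(KOH) added = 0.2108 x 0.03288 = 0.006931 mol.
n(HClO4) used = 0.3422 x 0.006390 = 0.002187 mol, which equals the excess n(KOH).
So n(KOH) consumed by the sample = 0.006931 - 0.002187 = 0.004744 mol.
n(C6H8O7) = 0.004744 / 3 = 0.001581 mol.
mass C6H8O7 = 0.001581 x 192.12 = 0.3038 g, so %C6H8O7 = 0.3038/0.4358 x 100 = 69.7%.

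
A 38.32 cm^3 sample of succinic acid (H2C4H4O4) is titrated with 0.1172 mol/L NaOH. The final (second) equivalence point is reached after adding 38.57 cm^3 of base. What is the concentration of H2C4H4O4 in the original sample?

n(NaOH) = 0.1172 x 0.03857 = 0.004520 mol.
At the final (second) equivalence point, 2 mol OH^- react per mol H2C4H4O4, so n(H2C4H4O4) = 0.004520 / 2 = 0.002260 mol.
[H2C4H4O4] = 0.002260 / 0.03832 L = 0.0590 M.

0.0590 M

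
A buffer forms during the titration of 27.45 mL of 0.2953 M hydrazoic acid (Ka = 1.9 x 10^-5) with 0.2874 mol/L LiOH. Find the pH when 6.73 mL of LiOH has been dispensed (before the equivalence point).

Initial n(HN3) = 0.2953 x 0.02745 = 0.008106 mol.
n(LiOH) added = 0.2874 x 0.006730 = 0.001934 mol, converting that many moles of HN3 to N3-.
Remaining n(HN3) = 0.006172 mol; n(N3-) = 0.001934 mol.
By Henderson-Hasselbalch, pH = pKa + log([A^-]/[HA]) = 4.72 + log(0.001934/0.006172) = 4.72 + (-0.50) = 4.22.

4.22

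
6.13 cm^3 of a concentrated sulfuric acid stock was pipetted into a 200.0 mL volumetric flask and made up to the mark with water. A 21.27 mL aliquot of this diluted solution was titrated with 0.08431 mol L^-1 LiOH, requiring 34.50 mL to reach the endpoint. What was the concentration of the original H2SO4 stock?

2.23 M

n(LiOH) = 0.08431 x 0.03450 = 0.002909 mol.
n(H2SO4) in the aliquot = 0.002909 x 1/2 = 0.001454 mol.
[diluted H2SO4] = 0.001454 / 0.02127 = 0.06838 M.
Dilution factor = 200.0/6.130 = 32.63, so [stock] = 0.06838 x 32.63 = 2.23 M.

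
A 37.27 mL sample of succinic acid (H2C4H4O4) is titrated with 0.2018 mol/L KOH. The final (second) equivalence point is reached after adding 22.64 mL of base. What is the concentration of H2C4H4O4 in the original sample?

0.0613 M

n(KOH) = 0.2018 x 0.02264 = 0.004569 mol.
At the final (second) equivalence point, 2 mol OH^- react per mol H2C4H4O4, so n(H2C4H4O4) = 0.004569 / 2 = 0.002284 mol.
[H2C4H4O4] = 0.002284 / 0.03727 L = 0.0613 M.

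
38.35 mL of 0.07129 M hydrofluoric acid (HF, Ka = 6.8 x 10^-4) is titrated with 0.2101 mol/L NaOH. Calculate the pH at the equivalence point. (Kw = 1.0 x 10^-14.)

7.95

n(HF) = 0.07129 x 0.03835 = 0.002734 mol; V(NaOH) at equivalence = 0.002734/0.2101 = 0.01301 L.
At equivalence all the acid is converted to F-; total volume = 0.03835 + 0.01301 = 0.05136 L, so [F-] = 0.002734/0.05136 = 0.05323 M.
Kb = Kw/Ka = 1.0e-14 / 6.8 x 10^-4 = 1.47e-11.
[OH^-] = sqrt(Kb x [F-]) = sqrt(1.47e-11 x 0.05323) = 8.85e-7 M.
pOH = 6.05, so pH = 14.00 - 6.05 = 7.95.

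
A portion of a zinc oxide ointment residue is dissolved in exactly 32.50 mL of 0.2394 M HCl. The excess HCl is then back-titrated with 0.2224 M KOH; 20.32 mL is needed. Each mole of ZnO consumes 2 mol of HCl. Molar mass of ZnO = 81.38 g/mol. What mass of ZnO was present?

0.133 g

Total n(HCl) added = 0.2394 x 0.03250 = 0.007781 mol.
n(KOH) used = 0.2224 x 0.02032 = 0.004519 mol, which equals the excess n(HCl).
So n(HCl) consumed by the sample = 0.007781 - 0.004519 = 0.003261 mol.
n(ZnO) = 0.003261 / 2 = 0.001631 mol.
mass = 0.001631 mol x 81.38 g/mol = 0.133 g.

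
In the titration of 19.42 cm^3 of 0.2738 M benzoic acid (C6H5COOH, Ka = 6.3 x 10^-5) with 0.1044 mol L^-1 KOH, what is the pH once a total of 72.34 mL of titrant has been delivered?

12.39

n(acid) = 0.2738 x 0.01942 = 0.005317 mol; n(KOH) added = 0.1044 x 0.07234 = 0.007552 mol.
Base is in excess by 0.007552 - 0.005317 = 0.002235 mol in a total volume of 0.09176 L.
[OH^-] = 0.002235/0.09176 = 0.02436 M, so pOH = 1.61 and pH = 14.00 - 1.61 = 12.39.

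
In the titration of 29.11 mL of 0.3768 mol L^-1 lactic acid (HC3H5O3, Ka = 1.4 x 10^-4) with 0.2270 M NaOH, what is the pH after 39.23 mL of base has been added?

Initial n(HC3H5O3) = 0.3768 x 0.02911 = 0.01097 mol.
n(NaOH) added = 0.2270 x 0.03923 = 0.008905 mol, converting that many moles of HC3H5O3 to C3H5O3-.
Remaining n(HC3H5O3) = 0.002063 mol; n(C3H5O3-) = 0.008905 mol.
By Henderson-Hasselbalch, pH = pKa + log([A^-]/[HA]) = 3.85 + log(0.008905/0.002063) = 3.85 + (+0.64) = 4.49.

4.49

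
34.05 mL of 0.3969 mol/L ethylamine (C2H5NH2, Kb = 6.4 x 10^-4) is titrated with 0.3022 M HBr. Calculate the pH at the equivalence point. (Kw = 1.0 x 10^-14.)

n(C2H5NH2) = 0.3969 x 0.03405 = 0.01351 mol; V(HBr) at equivalence = 0.01351/0.3022 = 0.04472 L.
At equivalence the base is fully converted to C2H5NH3+; total volume = 0.07877 L, so [C2H5NH3+] = 0.01351/0.07877 = 0.1716 M.
Ka(C2H5NH3+) = Kw/Kb = 1.0e-14 / 6.4 x 10^-4 = 1.56e-11.
[H^+] = sqrt(Ka x [C2H5NH3+]) = sqrt(1.56e-11 x 0.1716) = 1.64e-6 M.
pH = -log(1.64e-6) = 5.79.

5.79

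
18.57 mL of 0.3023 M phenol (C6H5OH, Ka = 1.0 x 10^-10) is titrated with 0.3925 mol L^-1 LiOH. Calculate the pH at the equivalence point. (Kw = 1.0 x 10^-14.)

n(C6H5OH) = 0.3023 x 0.01857 = 0.005614 mol; V(LiOH) at equivalence = 0.005614/0.3925 = 0.01430 L.
At equivalence all the acid is converted to C6H5O-; total volume = 0.01857 + 0.01430 = 0.03287 L, so [C6H5O-] = 0.005614/0.03287 = 0.1708 M.
Kb = Kw/Ka = 1.0e-14 / 1.0 x 10^-10 = 0.000100.
[OH^-] = sqrt(Kb x [C6H5O-]) = sqrt(0.000100 x 0.1708) = 0.00413 M.
pOH = 2.38, so pH = 14.00 - 2.38 = 11.62.

11.62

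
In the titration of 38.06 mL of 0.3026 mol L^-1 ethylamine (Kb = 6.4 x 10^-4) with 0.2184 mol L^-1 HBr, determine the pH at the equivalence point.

n(C2H5NH2) = 0.3026 x 0.03806 = 0.01152 mol; V(HBr) at equivalence = 0.01152/0.2184 = 0.05273 L.
At equivalence the base is fully converted to C2H5NH3+; total volume = 0.09079 L, so [C2H5NH3+] = 0.01152/0.09079 = 0.1268 M.
Ka(C2H5NH3+) = Kw/Kb = 1.0e-14 / 6.4 x 10^-4 = 1.56e-11.
[H^+] = sqrt(Ka x [C2H5NH3+]) = sqrt(1.56e-11 x 0.1268) = 1.41e-6 M.
pH = -log(1.41e-6) = 5.85.

5.85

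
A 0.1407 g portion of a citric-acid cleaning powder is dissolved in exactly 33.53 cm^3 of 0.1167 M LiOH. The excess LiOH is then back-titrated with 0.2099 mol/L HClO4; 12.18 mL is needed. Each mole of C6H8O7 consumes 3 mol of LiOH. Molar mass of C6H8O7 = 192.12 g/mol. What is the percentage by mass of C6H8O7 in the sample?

61.7%

Total n(LiOH) added = 0.1167 x 0.03353 = 0.003913 mol.
n(HClO4) used = 0.2099 x 0.01218 = 0.002557 mol, which equals the excess n(LiOH).
So n(LiOH) consumed by the sample = 0.003913 - 0.002557 = 0.001356 mol.
n(C6H8O7) = 0.001356 / 3 = 0.0004521 mol.
mass C6H8O7 = 0.0004521 x 192.12 = 0.08686 g, so %C6H8O7 = 0.08686/0.1407 x 100 = 61.7%.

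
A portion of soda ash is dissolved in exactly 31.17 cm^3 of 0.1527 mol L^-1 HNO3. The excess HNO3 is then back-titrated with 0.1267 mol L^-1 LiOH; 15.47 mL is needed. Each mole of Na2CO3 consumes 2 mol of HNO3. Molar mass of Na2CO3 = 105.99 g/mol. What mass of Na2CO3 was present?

0.148 g

Total n(HNO3) added = 0.1527 x 0.03117 = 0.004760 mol.
n(LiOH) used = 0.1267 x 0.01547 = 0.001960 mol, which equals the excess n(HNO3).
So n(HNO3) consumed by the sample = 0.004760 - 0.001960 = 0.002800 mol.
n(Na2CO3) = 0.002800 / 2 = 0.001400 mol.
mass = 0.001400 mol x 105.99 g/mol = 0.148 g.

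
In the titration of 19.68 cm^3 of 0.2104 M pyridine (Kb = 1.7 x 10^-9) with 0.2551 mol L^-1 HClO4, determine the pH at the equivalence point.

3.08

n(C5H5N) = 0.2104 x 0.01968 = 0.004141 mol; V(HClO4) at equivalence = 0.004141/0.2551 = 0.01623 L.
At equivalence the base is fully converted to C5H5NH+; total volume = 0.03591 L, so [C5H5NH+] = 0.004141/0.03591 = 0.1153 M.
Ka(C5H5NH+) = Kw/Kb = 1.0e-14 / 1.7 x 10^-9 = 5.88e-6.
[H^+] = sqrt(Ka x [C5H5NH+]) = sqrt(5.88e-6 x 0.1153) = 0.000824 M.
pH = -log(0.000824) = 3.08.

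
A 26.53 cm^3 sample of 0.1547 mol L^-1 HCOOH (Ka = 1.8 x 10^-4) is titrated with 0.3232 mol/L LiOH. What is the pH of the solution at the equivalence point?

8.38

n(HCOOH) = 0.1547 x 0.02653 = 0.004104 mol; V(LiOH) at equivalence = 0.004104/0.3232 = 0.01270 L.
At equivalence all the acid is converted to HCOO-; total volume = 0.02653 + 0.01270 = 0.03923 L, so [HCOO-] = 0.004104/0.03923 = 0.1046 M.
Kb = Kw/Ka = 1.0e-14 / 1.8 x 10^-4 = 5.56e-11.
[OH^-] = sqrt(Kb x [HCOO-]) = sqrt(5.56e-11 x 0.1046) = 2.41e-6 M.
pOH = 5.62, so pH = 14.00 - 5.62 = 8.38.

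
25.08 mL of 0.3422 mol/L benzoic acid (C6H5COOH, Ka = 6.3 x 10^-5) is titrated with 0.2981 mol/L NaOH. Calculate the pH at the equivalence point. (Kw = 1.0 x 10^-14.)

8.70

n(C6H5COOH) = 0.3422 x 0.02508 = 0.008582 mol; V(NaOH) at equivalence = 0.008582/0.2981 = 0.02879 L.
At equivalence all the acid is converted to C6H5COO-; total volume = 0.02508 + 0.02879 = 0.05387 L, so [C6H5COO-] = 0.008582/0.05387 = 0.1593 M.
Kb = Kw/Ka = 1.0e-14 / 6.3 x 10^-5 = 1.59e-10.
[OH^-] = sqrt(Kb x [C6H5COO-]) = sqrt(1.59e-10 x 0.1593) = 5.03e-6 M.
pOH = 5.30, so pH = 14.00 - 5.30 = 8.70.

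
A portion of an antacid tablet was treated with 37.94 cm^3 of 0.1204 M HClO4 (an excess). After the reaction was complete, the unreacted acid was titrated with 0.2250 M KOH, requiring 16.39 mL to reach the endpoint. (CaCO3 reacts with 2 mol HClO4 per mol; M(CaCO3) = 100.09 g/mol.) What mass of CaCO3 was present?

Total n(HClO4) added = 0.1204 x 0.03794 = 0.004568 mol.
n(KOH) used = 0.2250 x 0.01639 = 0.003688 mol, which equals the excess n(HClO4).
So n(HClO4) consumed by the sample = 0.004568 - 0.003688 = 0.0008802 mol.
n(CaCO3) = 0.0008802 / 2 = 0.0004401 mol.
mass = 0.0004401 mol x 100.09 g/mol = 0.0441 g.

0.0441 g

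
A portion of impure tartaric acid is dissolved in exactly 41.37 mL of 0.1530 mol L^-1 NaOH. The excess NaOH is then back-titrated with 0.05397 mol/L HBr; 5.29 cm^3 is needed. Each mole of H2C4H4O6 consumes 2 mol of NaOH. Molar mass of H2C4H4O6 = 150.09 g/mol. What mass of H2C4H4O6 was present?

0.454 g

Total n(NaOH) added = 0.1530 x 0.04137 = 0.006330 mol.
n(HBr) used = 0.05397 x 0.005290 = 0.0002855 mol, which equals the excess n(NaOH).
So n(NaOH) consumed by the sample = 0.006330 - 0.0002855 = 0.006044 mol.
n(H2C4H4O6) = 0.006044 / 2 = 0.003022 mol.
mass = 0.003022 mol x 150.09 g/mol = 0.454 g.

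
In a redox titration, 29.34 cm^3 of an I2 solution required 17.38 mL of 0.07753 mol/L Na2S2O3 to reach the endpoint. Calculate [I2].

0.0230 M

n(Na2S2O3) = 0.07753 x 0.01738 = 0.001347 mol.
From the balanced equation, 2 mol Na2S2O3 reacts with 1 mol I2, so n(I2) = 0.001347 x 1/2 = 0.0006737 mol.
[I2] = 0.0006737 / 0.02934 L = 0.0230 M.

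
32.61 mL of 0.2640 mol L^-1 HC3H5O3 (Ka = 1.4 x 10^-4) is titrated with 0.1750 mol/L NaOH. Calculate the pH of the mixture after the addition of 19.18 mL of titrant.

Initial n(HC3H5O3) = 0.2640 x 0.03261 = 0.008609 mol.
n(NaOH) added = 0.1750 x 0.01918 = 0.003356 mol, converting that many moles of HC3H5O3 to C3H5O3-.
Remaining n(HC3H5O3) = 0.005253 mol; n(C3H5O3-) = 0.003356 mol.
By Henderson-Hasselbalch, pH = pKa + log([A^-]/[HA]) = 3.85 + log(0.003356/0.005253) = 3.85 + (-0.19) = 3.66.

3.66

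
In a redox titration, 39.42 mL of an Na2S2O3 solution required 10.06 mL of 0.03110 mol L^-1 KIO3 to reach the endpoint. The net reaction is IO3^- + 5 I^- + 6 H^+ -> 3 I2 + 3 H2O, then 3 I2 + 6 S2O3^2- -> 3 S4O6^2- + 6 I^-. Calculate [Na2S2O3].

n(KIO3) = 0.03110 x 0.01006 = 0.0003129 mol.
From the balanced equation, 1 mol KIO3 reacts with 6 mol Na2S2O3, so n(Na2S2O3) = 0.0003129 x 6/1 = 0.001877 mol.
[Na2S2O3] = 0.001877 / 0.03942 L = 0.0476 M.

0.0476 M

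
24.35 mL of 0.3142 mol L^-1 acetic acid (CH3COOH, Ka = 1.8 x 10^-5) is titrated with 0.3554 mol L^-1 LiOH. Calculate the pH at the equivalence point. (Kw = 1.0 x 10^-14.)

n(CH3COOH) = 0.3142 x 0.02435 = 0.007651 mol; V(LiOH) at equivalence = 0.007651/0.3554 = 0.02153 L.
At equivalence all the acid is converted to CH3COO-; total volume = 0.02435 + 0.02153 = 0.04588 L, so [CH3COO-] = 0.007651/0.04588 = 0.1668 M.
Kb = Kw/Ka = 1.0e-14 / 1.8 x 10^-5 = 5.56e-10.
[OH^-] = sqrt(Kb x [CH3COO-]) = sqrt(5.56e-10 x 0.1668) = 9.63e-6 M.
pOH = 5.02, so pH = 14.00 - 5.02 = 8.98.

8.98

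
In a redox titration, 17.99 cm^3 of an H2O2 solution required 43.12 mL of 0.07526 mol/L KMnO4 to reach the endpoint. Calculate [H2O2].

n(KMnO4) = 0.07526 x 0.04312 = 0.003245 mol.
From the balanced equation, 2 mol KMnO4 reacts with 5 mol H2O2, so n(H2O2) = 0.003245 x 5/2 = 0.008113 mol.
[H2O2] = 0.008113 / 0.01799 L = 0.451 M.

0.451 M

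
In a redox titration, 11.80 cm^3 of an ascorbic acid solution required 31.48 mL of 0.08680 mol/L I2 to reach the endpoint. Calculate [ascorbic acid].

n(I2) = 0.08680 x 0.03148 = 0.002732 mol.
From the balanced equation, 1 mol I2 reacts with 1 mol ascorbic acid, so n(ascorbic acid) = 0.002732 x 1/1 = 0.002732 mol.
[ascorbic acid] = 0.002732 / 0.01180 L = 0.232 M.

0.232 M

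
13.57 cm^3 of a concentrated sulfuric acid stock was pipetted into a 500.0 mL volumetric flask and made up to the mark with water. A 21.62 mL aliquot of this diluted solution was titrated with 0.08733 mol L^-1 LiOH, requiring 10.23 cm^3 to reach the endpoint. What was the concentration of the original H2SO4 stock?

0.761 M

n(LiOH) = 0.08733 x 0.01023 = 0.0008934 mol.
n(H2SO4) in the aliquot = 0.0008934 x 1/2 = 0.0004467 mol.
[diluted H2SO4] = 0.0004467 / 0.02162 = 0.02066 M.
Dilution factor = 500.0/13.57 = 36.85, so [stock] = 0.02066 x 36.85 = 0.761 M.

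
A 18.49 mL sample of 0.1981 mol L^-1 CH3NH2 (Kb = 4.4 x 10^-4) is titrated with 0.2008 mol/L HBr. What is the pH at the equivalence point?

n(CH3NH2) = 0.1981 x 0.01849 = 0.003663 mol; V(HBr) at equivalence = 0.003663/0.2008 = 0.01824 L.
At equivalence the base is fully converted to CH3NH3+; total volume = 0.03673 L, so [CH3NH3+] = 0.003663/0.03673 = 0.09972 M.
Ka(CH3NH3+) = Kw/Kb = 1.0e-14 / 4.4 x 10^-4 = 2.27e-11.
[H^+] = sqrt(Ka x [CH3NH3+]) = sqrt(2.27e-11 x 0.09972) = 1.51e-6 M.
pH = -log(1.51e-6) = 5.82.

5.82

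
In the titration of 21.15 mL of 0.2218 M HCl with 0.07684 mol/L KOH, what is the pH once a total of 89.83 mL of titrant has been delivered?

n(acid) = 0.2218 x 0.02115 = 0.004691 mol; n(KOH) added = 0.07684 x 0.08983 = 0.006903 mol.
Base is in excess by 0.006903 - 0.004691 = 0.002211 mol in a total volume of 0.1110 L.
[OH^-] = 0.002211/0.1110 = 0.01993 M, so pOH = 1.70 and pH = 14.00 - 1.70 = 12.30.

12.30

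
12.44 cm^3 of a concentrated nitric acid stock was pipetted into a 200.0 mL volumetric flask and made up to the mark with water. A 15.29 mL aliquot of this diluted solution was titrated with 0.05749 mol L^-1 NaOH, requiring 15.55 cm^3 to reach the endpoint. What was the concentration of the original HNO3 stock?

0.940 M

n(NaOH) = 0.05749 x 0.01555 = 0.0008940 mol.
n(HNO3) in the aliquot = 0.0008940 mol.
[diluted HNO3] = 0.0008940 / 0.01529 = 0.05847 M.
Dilution factor = 200.0/12.44 = 16.08, so [stock] = 0.05847 x 16.08 = 0.940 M.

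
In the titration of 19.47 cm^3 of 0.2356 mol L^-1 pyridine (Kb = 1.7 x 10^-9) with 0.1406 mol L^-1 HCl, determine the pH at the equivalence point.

n(C5H5N) = 0.2356 x 0.01947 = 0.004587 mol; V(HCl) at equivalence = 0.004587/0.1406 = 0.03263 L.
At equivalence the base is fully converted to C5H5NH+; total volume = 0.05210 L, so [C5H5NH+] = 0.004587/0.05210 = 0.08805 M.
Ka(C5H5NH+) = Kw/Kb = 1.0e-14 / 1.7 x 10^-9 = 5.88e-6.
[H^+] = sqrt(Ka x [C5H5NH+]) = sqrt(5.88e-6 x 0.08805) = 0.000720 M.
pH = -log(0.000720) = 3.14.

3.14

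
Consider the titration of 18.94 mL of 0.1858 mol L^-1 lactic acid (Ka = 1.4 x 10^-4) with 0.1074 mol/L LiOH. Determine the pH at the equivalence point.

8.34

n(HC3H5O3) = 0.1858 x 0.01894 = 0.003519 mol; V(LiOH) at equivalence = 0.003519/0.1074 = 0.03277 L.
At equivalence all the acid is converted to C3H5O3-; total volume = 0.01894 + 0.03277 = 0.05171 L, so [C3H5O3-] = 0.003519/0.05171 = 0.06806 M.
Kb = Kw/Ka = 1.0e-14 / 1.4 x 10^-4 = 7.14e-11.
[OH^-] = sqrt(Kb x [C3H5O3-]) = sqrt(7.14e-11 x 0.06806) = 2.20e-6 M.
pOH = 5.66, so pH = 14.00 - 5.66 = 8.34.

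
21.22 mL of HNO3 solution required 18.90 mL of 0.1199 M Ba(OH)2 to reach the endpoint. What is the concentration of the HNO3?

n(Ba(OH)2) delivered = 0.1199 x 0.01890 = 0.002266 mol.
The reaction is 2 HNO3 + 1 Ba(OH)2, so n(HNO3) = 0.002266 x 2/1 = 0.004532 mol.
[HNO3] = 0.004532 mol / 0.02122 L = 0.214 M.

0.214 M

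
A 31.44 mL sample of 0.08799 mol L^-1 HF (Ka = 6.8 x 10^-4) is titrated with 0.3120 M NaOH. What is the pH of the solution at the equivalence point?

8.00

n(HF) = 0.08799 x 0.03144 = 0.002766 mol; V(NaOH) at equivalence = 0.002766/0.3120 = 0.008867 L.
At equivalence all the acid is converted to F-; total volume = 0.03144 + 0.008867 = 0.04031 L, so [F-] = 0.002766/0.04031 = 0.06863 M.
Kb = Kw/Ka = 1.0e-14 / 6.8 x 10^-4 = 1.47e-11.
[OH^-] = sqrt(Kb x [F-]) = sqrt(1.47e-11 x 0.06863) = 1.00e-6 M.
pOH = 6.00, so pH = 14.00 - 6.00 = 8.00.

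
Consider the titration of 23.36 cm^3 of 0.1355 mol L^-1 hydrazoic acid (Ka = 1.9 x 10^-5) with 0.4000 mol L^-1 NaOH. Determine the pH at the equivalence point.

8.86

n(HN3) = 0.1355 x 0.02336 = 0.003165 mol; V(NaOH) at equivalence = 0.003165/0.4000 = 0.007913 L.
At equivalence all the acid is converted to N3-; total volume = 0.02336 + 0.007913 = 0.03127 L, so [N3-] = 0.003165/0.03127 = 0.1012 M.
Kb = Kw/Ka = 1.0e-14 / 1.9 x 10^-5 = 5.26e-10.
[OH^-] = sqrt(Kb x [N3-]) = sqrt(5.26e-10 x 0.1012) = 7.30e-6 M.
pOH = 5.14, so pH = 14.00 - 5.14 = 8.86.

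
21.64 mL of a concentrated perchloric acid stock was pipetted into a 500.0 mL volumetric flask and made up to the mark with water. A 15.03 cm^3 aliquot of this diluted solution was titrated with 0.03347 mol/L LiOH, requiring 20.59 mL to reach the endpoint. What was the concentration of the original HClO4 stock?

1.06 M

n(LiOH) = 0.03347 x 0.02059 = 0.0006891 mol.
n(HClO4) in the aliquot = 0.0006891 mol.
[diluted HClO4] = 0.0006891 / 0.01503 = 0.04585 M.
Dilution factor = 500.0/21.64 = 23.11, so [stock] = 0.04585 x 23.11 = 1.06 M.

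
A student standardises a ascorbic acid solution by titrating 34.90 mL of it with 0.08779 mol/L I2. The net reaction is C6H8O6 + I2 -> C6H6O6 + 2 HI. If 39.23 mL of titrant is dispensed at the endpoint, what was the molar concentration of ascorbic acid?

n(I2) = 0.08779 x 0.03923 = 0.003444 mol.
From the balanced equation, 1 mol I2 reacts with 1 mol ascorbic acid, so n(ascorbic acid) = 0.003444 x 1/1 = 0.003444 mol.
[ascorbic acid] = 0.003444 / 0.03490 L = 0.0987 M.

0.0987 M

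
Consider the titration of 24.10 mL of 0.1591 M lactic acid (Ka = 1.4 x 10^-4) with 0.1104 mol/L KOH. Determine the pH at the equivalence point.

n(HC3H5O3) = 0.1591 x 0.02410 = 0.003834 mol; V(KOH) at equivalence = 0.003834/0.1104 = 0.03473 L.
At equivalence all the acid is converted to C3H5O3-; total volume = 0.02410 + 0.03473 = 0.05883 L, so [C3H5O3-] = 0.003834/0.05883 = 0.06517 M.
Kb = Kw/Ka = 1.0e-14 / 1.4 x 10^-4 = 7.14e-11.
[OH^-] = sqrt(Kb x [C3H5O3-]) = sqrt(7.14e-11 x 0.06517) = 2.16e-6 M.
pOH = 5.67, so pH = 14.00 - 5.67 = 8.33.

8.33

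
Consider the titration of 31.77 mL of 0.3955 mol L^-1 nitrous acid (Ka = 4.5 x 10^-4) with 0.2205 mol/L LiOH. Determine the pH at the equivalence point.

8.25

n(HNO2) = 0.3955 x 0.03177 = 0.01257 mol; V(LiOH) at equivalence = 0.01257/0.2205 = 0.05698 L.
At equivalence all the acid is converted to NO2-; total volume = 0.03177 + 0.05698 = 0.08875 L, so [NO2-] = 0.01257/0.08875 = 0.1416 M.
Kb = Kw/Ka = 1.0e-14 / 4.5 x 10^-4 = 2.22e-11.
[OH^-] = sqrt(Kb x [NO2-]) = sqrt(2.22e-11 x 0.1416) = 1.77e-6 M.
pOH = 5.75, so pH = 14.00 - 5.75 = 8.25.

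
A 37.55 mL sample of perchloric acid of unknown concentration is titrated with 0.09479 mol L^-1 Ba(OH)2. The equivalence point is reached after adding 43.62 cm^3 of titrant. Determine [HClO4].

0.220 M

n(Ba(OH)2) delivered = 0.09479 x 0.04362 = 0.004135 mol.
The reaction is 2 HClO4 + 1 Ba(OH)2, so n(HClO4) = 0.004135 x 2/1 = 0.008269 mol.
[HClO4] = 0.008269 mol / 0.03755 L = 0.220 M.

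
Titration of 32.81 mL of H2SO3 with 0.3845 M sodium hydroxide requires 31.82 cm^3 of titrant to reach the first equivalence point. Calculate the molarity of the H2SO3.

0.373 M

n(NaOH) = 0.3845 x 0.03182 = 0.01223 mol.
At the first equivalence point, 1 mol OH^- react per mol H2SO3, so n(H2SO3) = 0.01223 / 1 = 0.01223 mol.
[H2SO3] = 0.01223 / 0.03281 L = 0.373 M.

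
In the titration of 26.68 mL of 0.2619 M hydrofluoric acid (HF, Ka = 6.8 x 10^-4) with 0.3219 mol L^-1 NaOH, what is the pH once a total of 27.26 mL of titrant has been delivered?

n(acid) = 0.2619 x 0.02668 = 0.006987 mol; n(NaOH) added = 0.3219 x 0.02726 = 0.008775 mol.
Base is in excess by 0.008775 - 0.006987 = 0.001788 mol in a total volume of 0.05394 L.
[OH^-] = 0.001788/0.05394 = 0.03314 M, so pOH = 1.48 and pH = 14.00 - 1.48 = 12.52.

12.52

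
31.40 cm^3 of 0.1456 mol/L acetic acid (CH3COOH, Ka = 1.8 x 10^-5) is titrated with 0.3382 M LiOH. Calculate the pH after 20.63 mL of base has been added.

n(acid) = 0.1456 x 0.03140 = 0.004572 mol; n(LiOH) added = 0.3382 x 0.02063 = 0.006977 mol.
Base is in excess by 0.006977 - 0.004572 = 0.002405 mol in a total volume of 0.05203 L.
[OH^-] = 0.002405/0.05203 = 0.04623 M, so pOH = 1.34 and pH = 14.00 - 1.34 = 12.66.

12.66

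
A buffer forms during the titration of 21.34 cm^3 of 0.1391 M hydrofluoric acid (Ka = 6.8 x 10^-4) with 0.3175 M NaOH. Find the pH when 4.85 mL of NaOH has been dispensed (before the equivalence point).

Initial n(HF) = 0.1391 x 0.02134 = 0.002968 mol.
n(NaOH) added = 0.3175 x 0.004850 = 0.001540 mol, converting that many moles of HF to F-.
Remaining n(HF) = 0.001429 mol; n(F-) = 0.001540 mol.
By Henderson-Hasselbalch, pH = pKa + log([A^-]/[HA]) = 3.17 + log(0.001540/0.001429) = 3.17 + (+0.03) = 3.20.

3.20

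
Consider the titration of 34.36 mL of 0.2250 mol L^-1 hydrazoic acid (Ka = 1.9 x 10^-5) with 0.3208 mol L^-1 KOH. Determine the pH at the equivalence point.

n(HN3) = 0.2250 x 0.03436 = 0.007731 mol; V(KOH) at equivalence = 0.007731/0.3208 = 0.02410 L.
At equivalence all the acid is converted to N3-; total volume = 0.03436 + 0.02410 = 0.05846 L, so [N3-] = 0.007731/0.05846 = 0.1322 M.
Kb = Kw/Ka = 1.0e-14 / 1.9 x 10^-5 = 5.26e-10.
[OH^-] = sqrt(Kb x [N3-]) = sqrt(5.26e-10 x 0.1322) = 8.34e-6 M.
pOH = 5.08, so pH = 14.00 - 5.08 = 8.92.

8.92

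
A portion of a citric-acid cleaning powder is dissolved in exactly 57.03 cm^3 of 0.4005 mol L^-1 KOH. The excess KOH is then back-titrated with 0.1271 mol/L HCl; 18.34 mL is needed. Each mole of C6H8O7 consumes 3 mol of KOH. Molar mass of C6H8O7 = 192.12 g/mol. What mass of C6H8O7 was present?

Total n(KOH) added = 0.4005 x 0.05703 = 0.02284 mol.
n(HCl) used = 0.1271 x 0.01834 = 0.002331 mol, which equals the excess n(KOH).
So n(KOH) consumed by the sample = 0.02284 - 0.002331 = 0.02051 mol.
n(C6H8O7) = 0.02051 / 3 = 0.006837 mol.
mass = 0.006837 mol x 192.12 g/mol = 1.31 g.

1.31 g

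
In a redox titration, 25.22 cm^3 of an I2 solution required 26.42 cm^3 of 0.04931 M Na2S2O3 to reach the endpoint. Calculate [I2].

0.0258 M

n(Na2S2O3) = 0.04931 x 0.02642 = 0.001303 mol.
From the balanced equation, 2 mol Na2S2O3 reacts with 1 mol I2, so n(I2) = 0.001303 x 1/2 = 0.0006514 mol.
[I2] = 0.0006514 / 0.02522 L = 0.0258 M.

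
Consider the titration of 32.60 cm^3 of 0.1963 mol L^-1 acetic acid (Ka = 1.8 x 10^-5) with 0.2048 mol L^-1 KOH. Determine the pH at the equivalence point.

8.87

n(CH3COOH) = 0.1963 x 0.03260 = 0.006399 mol; V(KOH) at equivalence = 0.006399/0.2048 = 0.03125 L.
At equivalence all the acid is converted to CH3COO-; total volume = 0.03260 + 0.03125 = 0.06385 L, so [CH3COO-] = 0.006399/0.06385 = 0.1002 M.
Kb = Kw/Ka = 1.0e-14 / 1.8 x 10^-5 = 5.56e-10.
[OH^-] = sqrt(Kb x [CH3COO-]) = sqrt(5.56e-10 x 0.1002) = 7.46e-6 M.
pOH = 5.13, so pH = 14.00 - 5.13 = 8.87.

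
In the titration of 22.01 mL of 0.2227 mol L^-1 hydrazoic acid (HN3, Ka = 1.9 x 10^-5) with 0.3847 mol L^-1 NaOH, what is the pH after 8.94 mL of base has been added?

5.09

Initial n(HN3) = 0.2227 x 0.02201 = 0.004902 mol.
n(NaOH) added = 0.3847 x 0.008940 = 0.003439 mol, converting that many moles of HN3 to N3-.
Remaining n(HN3) = 0.001462 mol; n(N3-) = 0.003439 mol.
By Henderson-Hasselbalch, pH = pKa + log([A^-]/[HA]) = 4.72 + log(0.003439/0.001462) = 4.72 + (+0.37) = 5.09.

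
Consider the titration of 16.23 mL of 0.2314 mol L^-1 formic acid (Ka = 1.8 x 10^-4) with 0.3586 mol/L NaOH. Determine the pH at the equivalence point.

n(HCOOH) = 0.2314 x 0.01623 = 0.003756 mol; V(NaOH) at equivalence = 0.003756/0.3586 = 0.01047 L.
At equivalence all the acid is converted to HCOO-; total volume = 0.01623 + 0.01047 = 0.02670 L, so [HCOO-] = 0.003756/0.02670 = 0.1406 M.
Kb = Kw/Ka = 1.0e-14 / 1.8 x 10^-4 = 5.56e-11.
[OH^-] = sqrt(Kb x [HCOO-]) = sqrt(5.56e-11 x 0.1406) = 2.80e-6 M.
pOH = 5.55, so pH = 14.00 - 5.55 = 8.45.

8.45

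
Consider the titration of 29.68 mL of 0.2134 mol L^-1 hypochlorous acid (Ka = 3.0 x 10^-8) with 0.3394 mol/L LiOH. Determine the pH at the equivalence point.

10.32

n(HClO) = 0.2134 x 0.02968 = 0.006334 mol; V(LiOH) at equivalence = 0.006334/0.3394 = 0.01866 L.
At equivalence all the acid is converted to ClO-; total volume = 0.02968 + 0.01866 = 0.04834 L, so [ClO-] = 0.006334/0.04834 = 0.1310 M.
Kb = Kw/Ka = 1.0e-14 / 3.0 x 10^-8 = 3.33e-7.
[OH^-] = sqrt(Kb x [ClO-]) = sqrt(3.33e-7 x 0.1310) = 0.000209 M.
pOH = 3.68, so pH = 14.00 - 3.68 = 10.32.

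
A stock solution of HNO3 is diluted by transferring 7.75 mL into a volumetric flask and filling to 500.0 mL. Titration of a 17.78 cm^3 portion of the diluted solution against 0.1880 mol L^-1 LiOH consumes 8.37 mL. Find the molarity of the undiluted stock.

n(LiOH) = 0.1880 x 0.008370 = 0.001574 mol.
n(HNO3) in the aliquot = 0.001574 mol.
[diluted HNO3] = 0.001574 / 0.01778 = 0.08850 M.
Dilution factor = 500.0/7.750 = 64.52, so [stock] = 0.08850 x 64.52 = 5.71 M.

5.71 M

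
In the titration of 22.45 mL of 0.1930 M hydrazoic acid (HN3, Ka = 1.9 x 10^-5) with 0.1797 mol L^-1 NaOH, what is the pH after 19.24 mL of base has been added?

5.32

Initial n(HN3) = 0.1930 x 0.02245 = 0.004333 mol.
n(NaOH) added = 0.1797 x 0.01924 = 0.003457 mol, converting that many moles of HN3 to N3-.
Remaining n(HN3) = 0.0008754 mol; n(N3-) = 0.003457 mol.
By Henderson-Hasselbalch, pH = pKa + log([A^-]/[HA]) = 4.72 + log(0.003457/0.0008754) = 4.72 + (+0.60) = 5.32.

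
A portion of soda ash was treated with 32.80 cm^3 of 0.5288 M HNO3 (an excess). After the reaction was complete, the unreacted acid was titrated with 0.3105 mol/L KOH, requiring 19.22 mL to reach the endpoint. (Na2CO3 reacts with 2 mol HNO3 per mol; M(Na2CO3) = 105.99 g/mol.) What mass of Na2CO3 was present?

Total n(HNO3) added = 0.5288 x 0.03280 = 0.01734 mol.
n(KOH) used = 0.3105 x 0.01922 = 0.005968 mol, which equals the excess n(HNO3).
So n(HNO3) consumed by the sample = 0.01734 - 0.005968 = 0.01138 mol.
n(Na2CO3) = 0.01138 / 2 = 0.005688 mol.
mass = 0.005688 mol x 105.99 g/mol = 0.603 g.

0.603 g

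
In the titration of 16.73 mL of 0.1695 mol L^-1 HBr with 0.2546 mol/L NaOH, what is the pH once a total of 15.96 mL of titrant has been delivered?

n(acid) = 0.1695 x 0.01673 = 0.002836 mol; n(NaOH) added = 0.2546 x 0.01596 = 0.004063 mol.
Base is in excess by 0.004063 - 0.002836 = 0.001228 mol in a total volume of 0.03269 L.
[OH^-] = 0.001228/0.03269 = 0.03756 M, so pOH = 1.43 and pH = 14.00 - 1.43 = 12.57.

12.57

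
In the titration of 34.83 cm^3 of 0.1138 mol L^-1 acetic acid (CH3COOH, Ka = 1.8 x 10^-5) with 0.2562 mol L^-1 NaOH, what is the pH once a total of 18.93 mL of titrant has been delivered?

12.22

n(acid) = 0.1138 x 0.03483 = 0.003964 mol; n(NaOH) added = 0.2562 x 0.01893 = 0.004850 mol.
Base is in excess by 0.004850 - 0.003964 = 0.0008862 mol in a total volume of 0.05376 L.
[OH^-] = 0.0008862/0.05376 = 0.01648 M, so pOH = 1.78 and pH = 14.00 - 1.78 = 12.22.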